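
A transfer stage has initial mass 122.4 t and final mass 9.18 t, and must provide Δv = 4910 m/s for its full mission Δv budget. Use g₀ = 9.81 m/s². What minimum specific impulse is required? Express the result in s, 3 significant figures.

ln(m₀/m_f) = ln(122400/9180) = ln(13.33) = 2.5903.
From the ideal rocket equation, v_e = Δv / ln(m₀/m_f) = 4910 / 2.5903 = 1895.6 m/s.
Isp = v_e / g₀ = 1895.6 / 9.81 = 193.2 s.

Isp ≈ 193 s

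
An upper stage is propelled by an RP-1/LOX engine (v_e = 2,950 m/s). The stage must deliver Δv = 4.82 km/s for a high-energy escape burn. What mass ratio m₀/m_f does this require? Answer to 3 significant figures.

mass ratio ≈ 5.12

m₀/m_f = exp(Δv / v_e) = exp(4820 / 2950.0) = exp(1.6339) = 5.1238.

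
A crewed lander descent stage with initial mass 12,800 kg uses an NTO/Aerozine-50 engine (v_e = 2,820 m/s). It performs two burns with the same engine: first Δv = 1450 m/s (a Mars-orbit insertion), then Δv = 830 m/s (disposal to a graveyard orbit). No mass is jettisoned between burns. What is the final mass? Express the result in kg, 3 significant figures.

After the first burn: m = 12800 × exp(−1450/2820.0) = 12800 × 0.59799 = 7,654.27 kg.
After the second burn: m = 7,654.27 × exp(−830/2820.0) = 7,654.27 × 0.74503 = 5,702.66 kg.

final mass ≈ 5700 kg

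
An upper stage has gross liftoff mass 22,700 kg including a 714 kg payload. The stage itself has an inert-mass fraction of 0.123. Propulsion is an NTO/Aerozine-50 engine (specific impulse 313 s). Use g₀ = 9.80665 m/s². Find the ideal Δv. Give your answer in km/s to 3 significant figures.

Stage wet mass = m₀ − payload = 22,700 − 714 = 21,986 kg.
Stage dry mass = ε × stage wet mass = 0.123 × 21,986 = 2,704.28 kg.
Burnout mass m_f = stage dry + payload = 2,704.28 + 714 = 3,418.28 kg.
v_e = Isp · g₀ = 313 × 9.80665 = 3069.5 m/s.
Rocket equation: Δv = v_e · ln(22,700/3,418.28) = 3069.5 × ln(6.641) = 3069.5 × 1.8932 ≈ 5811 m/s.

Δv ≈ 5.81 km/s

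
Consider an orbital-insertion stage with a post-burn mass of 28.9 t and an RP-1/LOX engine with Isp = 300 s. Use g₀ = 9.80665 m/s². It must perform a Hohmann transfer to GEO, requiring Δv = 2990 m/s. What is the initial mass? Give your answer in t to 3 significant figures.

initial mass ≈ 79.9 t

v_e = Isp · g₀ = 300 × 9.80665 = 2942.0 m/s.
From the ideal rocket equation, m₀/m_f = exp(Δv / v_e) = exp(2990 / 2942.0) = exp(1.0163) = 2.7630.
m₀ = m_f × 2.7630 = 28.9 × 2.7630 = 79.8507 t.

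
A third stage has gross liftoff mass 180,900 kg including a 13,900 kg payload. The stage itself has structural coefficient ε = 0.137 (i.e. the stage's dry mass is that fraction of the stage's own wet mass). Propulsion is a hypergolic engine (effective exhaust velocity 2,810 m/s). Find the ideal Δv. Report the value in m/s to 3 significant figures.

Stage wet mass = m₀ − payload = 180,900 − 13,900 = 167,000 kg.
Stage dry mass = ε × stage wet mass = 0.137 × 167,000 = 22,879 kg.
Burnout mass m_f = stage dry + payload = 22,879 + 13,900 = 36,779 kg.
Using Δv = v_e ln(m₀/m_f): Δv = v_e · ln(180,900/36,779) = 2810.0 × ln(4.919) = 2810.0 × 1.5930 ≈ 4476 m/s.

Δv ≈ 4480 m/s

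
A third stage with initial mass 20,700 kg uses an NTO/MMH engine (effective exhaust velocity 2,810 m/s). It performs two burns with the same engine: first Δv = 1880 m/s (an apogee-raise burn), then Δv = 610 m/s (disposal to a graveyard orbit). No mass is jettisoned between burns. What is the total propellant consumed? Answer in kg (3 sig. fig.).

total propellant consumed ≈ 12200 kg

After the first burn: m = 20700 × exp(−1880/2810.0) = 20700 × 0.51220 = 10,602.5 kg.
After the second burn: m = 10,602.5 × exp(−610/2810.0) = 10,602.5 × 0.80486 = 8,533.53 kg.
Total propellant = m₀ − m_final = 20700 − 8,533.53 = 12,166.47 kg.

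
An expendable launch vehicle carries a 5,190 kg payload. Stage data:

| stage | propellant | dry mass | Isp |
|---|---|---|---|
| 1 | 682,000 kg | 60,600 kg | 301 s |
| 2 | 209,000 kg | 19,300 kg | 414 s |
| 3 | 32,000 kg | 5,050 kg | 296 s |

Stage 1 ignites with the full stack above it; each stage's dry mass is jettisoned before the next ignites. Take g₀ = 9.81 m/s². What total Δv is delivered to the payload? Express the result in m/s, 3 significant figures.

Ignition mass of stage 1 = 682,000+60,600 + 209,000+19,300 + 32,000+5,050 + 5,190 = 1,013,140 kg.
Stage 1: m₀ = 1,013,140 kg, m_f = 1,013,140 − 682,000 = 331,140 kg; Δv = 301×9.81×ln(3.06) = 2952.8×1.1183 ≈ 3302 m/s.
Stage 2: m₀ = 270,540 kg, m_f = 270,540 − 209,000 = 61,540 kg; Δv = 414×9.81×ln(4.396) = 4061.3×1.4807 ≈ 6014 m/s.
Stage 3: m₀ = 42,240 kg, m_f = 42,240 − 32,000 = 10,240 kg; Δv = 296×9.81×ln(4.125) = 2903.8×1.4171 ≈ 4115 m/s.
Total Δv = 3302 + 6014 + 4115 = 13431 m/s.

Δv ≈ 13400 m/s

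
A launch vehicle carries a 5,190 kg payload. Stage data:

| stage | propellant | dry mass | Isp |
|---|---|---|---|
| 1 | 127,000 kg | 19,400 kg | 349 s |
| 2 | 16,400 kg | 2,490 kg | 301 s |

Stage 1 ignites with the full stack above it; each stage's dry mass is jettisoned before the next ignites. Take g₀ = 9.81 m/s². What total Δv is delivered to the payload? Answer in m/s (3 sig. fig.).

Δv ≈ 8050 m/s

Ignition mass of stage 1 = 127,000+19,400 + 16,400+2,490 + 5,190 = 170,480 kg.
Stage 1: m₀ = 170,480 kg, m_f = 170,480 − 127,000 = 43,480 kg; Δv = 349×9.81×ln(3.921) = 3423.7×1.3663 ≈ 4678 m/s.
Stage 2: m₀ = 24,080 kg, m_f = 24,080 − 16,400 = 7,680 kg; Δv = 301×9.81×ln(3.135) = 2952.8×1.1428 ≈ 3374 m/s.
Total Δv = 4678 + 3374 = 8052 m/s.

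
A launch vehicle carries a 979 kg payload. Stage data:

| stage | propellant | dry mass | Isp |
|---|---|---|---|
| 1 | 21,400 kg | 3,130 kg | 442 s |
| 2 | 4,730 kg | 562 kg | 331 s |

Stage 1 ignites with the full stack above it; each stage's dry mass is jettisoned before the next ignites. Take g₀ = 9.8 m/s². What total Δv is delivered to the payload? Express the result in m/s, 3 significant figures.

Ignition mass of stage 1 = 21,400+3,130 + 4,730+562 + 979 = 30,801 kg.
Stage 1: m₀ = 30,801 kg, m_f = 30,801 − 21,400 = 9,401 kg; Δv = 442×9.8×ln(3.276) = 4331.6×1.1867 ≈ 5140 m/s.
Stage 2: m₀ = 6,271 kg, m_f = 6,271 − 4,730 = 1,541 kg; Δv = 331×9.8×ln(4.069) = 3243.8×1.4035 ≈ 4553 m/s.
Total Δv = 5140 + 4553 = 9693 m/s.

Δv ≈ 9690 m/s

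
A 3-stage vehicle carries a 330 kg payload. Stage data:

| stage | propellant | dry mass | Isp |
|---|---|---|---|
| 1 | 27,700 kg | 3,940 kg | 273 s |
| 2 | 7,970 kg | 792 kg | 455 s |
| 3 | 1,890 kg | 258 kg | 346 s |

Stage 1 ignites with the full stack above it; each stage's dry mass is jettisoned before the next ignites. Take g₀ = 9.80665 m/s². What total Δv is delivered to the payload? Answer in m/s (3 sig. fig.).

Δv ≈ 13200 m/s

Ignition mass of stage 1 = 27,700+3,940 + 7,970+792 + 1,890+258 + 330 = 42,880 kg.
Stage 1: m₀ = 42,880 kg, m_f = 42,880 − 27,700 = 15,180 kg; Δv = 273×9.80665×ln(2.825) = 2677.2×1.0384 ≈ 2780 m/s.
Stage 2: m₀ = 11,240 kg, m_f = 11,240 − 7,970 = 3,270 kg; Δv = 455×9.80665×ln(3.437) = 4462.0×1.2347 ≈ 5509 m/s.
Stage 3: m₀ = 2,478 kg, m_f = 2,478 − 1,890 = 588 kg; Δv = 346×9.80665×ln(4.214) = 3393.1×1.4385 ≈ 4881 m/s.
Total Δv = 2780 + 5509 + 4881 = 13170 m/s.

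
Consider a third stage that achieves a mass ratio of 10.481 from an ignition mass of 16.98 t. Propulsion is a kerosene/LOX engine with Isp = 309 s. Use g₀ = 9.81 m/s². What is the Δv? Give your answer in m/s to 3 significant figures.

v_e = Isp · g₀ = 309 × 9.81 = 3031.3 m/s.
Δv = v_e · ln(10.481) = 3031.3 × 2.3496 ≈ 7122.2 m/s.

Δv ≈ 7120 m/s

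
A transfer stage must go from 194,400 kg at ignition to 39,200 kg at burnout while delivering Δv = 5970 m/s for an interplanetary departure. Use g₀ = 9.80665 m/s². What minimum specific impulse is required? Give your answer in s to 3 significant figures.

Isp ≈ 380 s

ln(m₀/m_f) = ln(194400/39200) = ln(4.959) = 1.6012.
v_e = Δv / ln(m₀/m_f) = 5970 / 1.6012 = 3728.4 m/s.
Isp = v_e / g₀ = 3728.4 / 9.80665 = 380.2 s.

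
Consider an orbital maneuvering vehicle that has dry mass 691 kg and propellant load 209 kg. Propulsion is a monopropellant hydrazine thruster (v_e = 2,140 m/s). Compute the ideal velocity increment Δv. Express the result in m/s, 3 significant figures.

Δv ≈ 566 m/s

m₀ = m_dry + m_prop = 691 + 209 = 900 kg.
By the Tsiolkovsky rocket equation, Δv = v_e · ln(m₀/m_f) = 2140.0 × ln(1.302) = 2140.0 × 0.2643 ≈ 565.5 m/s.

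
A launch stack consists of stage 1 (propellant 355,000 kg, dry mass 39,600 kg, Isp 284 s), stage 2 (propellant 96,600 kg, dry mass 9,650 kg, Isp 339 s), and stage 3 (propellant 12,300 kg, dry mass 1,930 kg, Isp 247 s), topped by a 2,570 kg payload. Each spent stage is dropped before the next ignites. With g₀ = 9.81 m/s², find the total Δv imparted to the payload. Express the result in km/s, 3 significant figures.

Δv ≈ 11.5 km/s

Ignition mass of stage 1 = 355,000+39,600 + 96,600+9,650 + 12,300+1,930 + 2,570 = 517,650 kg.
Stage 1: m₀ = 517,650 kg, m_f = 517,650 − 355,000 = 162,650 kg; Δv = 284×9.81×ln(3.183) = 2786.0×1.1577 ≈ 3225 m/s.
Stage 2: m₀ = 123,050 kg, m_f = 123,050 − 96,600 = 26,450 kg; Δv = 339×9.81×ln(4.652) = 3325.6×1.5373 ≈ 5113 m/s.
Stage 3: m₀ = 16,800 kg, m_f = 16,800 − 12,300 = 4,500 kg; Δv = 247×9.81×ln(3.733) = 2423.1×1.3173 ≈ 3192 m/s.
Total Δv = 3225 + 5113 + 3192 = 11530 m/s.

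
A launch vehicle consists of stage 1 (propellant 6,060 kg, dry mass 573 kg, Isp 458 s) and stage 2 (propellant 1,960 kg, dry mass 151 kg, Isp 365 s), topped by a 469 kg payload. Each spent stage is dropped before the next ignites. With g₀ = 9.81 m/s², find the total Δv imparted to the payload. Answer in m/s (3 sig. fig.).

Δv ≈ 9920 m/s

Ignition mass of stage 1 = 6,060+573 + 1,960+151 + 469 = 9,213 kg.
Stage 1: m₀ = 9,213 kg, m_f = 9,213 − 6,060 = 3,153 kg; Δv = 458×9.81×ln(2.922) = 4493.0×1.0723 ≈ 4818 m/s.
Stage 2: m₀ = 2,580 kg, m_f = 2,580 − 1,960 = 620 kg; Δv = 365×9.81×ln(4.161) = 3580.7×1.4258 ≈ 5105 m/s.
Total Δv = 4818 + 5105 = 9923 m/s.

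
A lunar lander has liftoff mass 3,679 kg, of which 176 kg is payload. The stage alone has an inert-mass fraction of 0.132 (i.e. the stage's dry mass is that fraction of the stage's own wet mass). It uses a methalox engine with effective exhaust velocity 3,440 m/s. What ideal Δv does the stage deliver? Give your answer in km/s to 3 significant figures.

Stage wet mass = m₀ − payload = 3,679 − 176 = 3,503 kg.
Stage dry mass = ε × stage wet mass = 0.132 × 3,503 = 462.396 kg.
Burnout mass m_f = stage dry + payload = 462.396 + 176 = 638.396 kg.
Δv = v_e · ln(3,679/638.396) = 3440.0 × ln(5.763) = 3440.0 × 1.7514 ≈ 6025 m/s.

Δv ≈ 6.02 km/s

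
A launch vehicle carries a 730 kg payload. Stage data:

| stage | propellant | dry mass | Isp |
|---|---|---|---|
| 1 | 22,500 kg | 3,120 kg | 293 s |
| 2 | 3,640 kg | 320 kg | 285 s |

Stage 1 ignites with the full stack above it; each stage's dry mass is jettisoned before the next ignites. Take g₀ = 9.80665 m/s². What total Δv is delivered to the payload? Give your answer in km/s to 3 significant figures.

Δv ≈ 8.08 km/s

Ignition mass of stage 1 = 22,500+3,120 + 3,640+320 + 730 = 30,310 kg.
Stage 1: m₀ = 30,310 kg, m_f = 30,310 − 22,500 = 7,810 kg; Δv = 293×9.80665×ln(3.881) = 2873.3×1.3561 ≈ 3896 m/s.
Stage 2: m₀ = 4,690 kg, m_f = 4,690 − 3,640 = 1,050 kg; Δv = 285×9.80665×ln(4.467) = 2794.9×1.4966 ≈ 4183 m/s.
Total Δv = 3896 + 4183 = 8079 m/s.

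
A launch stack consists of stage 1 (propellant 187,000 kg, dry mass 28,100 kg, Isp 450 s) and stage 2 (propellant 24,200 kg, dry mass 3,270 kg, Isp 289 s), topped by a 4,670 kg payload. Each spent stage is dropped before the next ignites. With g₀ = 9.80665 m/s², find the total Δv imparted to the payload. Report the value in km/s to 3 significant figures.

Ignition mass of stage 1 = 187,000+28,100 + 24,200+3,270 + 4,670 = 247,240 kg.
Stage 1: m₀ = 247,240 kg, m_f = 247,240 − 187,000 = 60,240 kg; Δv = 450×9.80665×ln(4.104) = 4413.0×1.4120 ≈ 6231 m/s.
Stage 2: m₀ = 32,140 kg, m_f = 32,140 − 24,200 = 7,940 kg; Δv = 289×9.80665×ln(4.048) = 2834.1×1.3982 ≈ 3963 m/s.
Total Δv = 6231 + 3963 = 10194 m/s.

Δv ≈ 10.2 km/s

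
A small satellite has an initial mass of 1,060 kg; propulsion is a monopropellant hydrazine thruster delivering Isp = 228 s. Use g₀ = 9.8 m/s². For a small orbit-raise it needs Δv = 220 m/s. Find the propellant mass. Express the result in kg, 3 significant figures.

v_e = Isp · g₀ = 228 × 9.8 = 2234.4 m/s.
By the Tsiolkovsky rocket equation, m₀/m_f = exp(Δv / v_e) = exp(220 / 2234.4) = exp(0.0985) = 1.1035.
m_f = 1,060 / 1.1035 = 960.58 kg, so propellant = m₀ − m_f = 1,060 − 960.58 = 99.42 kg.

propellant mass ≈ 99.4 kg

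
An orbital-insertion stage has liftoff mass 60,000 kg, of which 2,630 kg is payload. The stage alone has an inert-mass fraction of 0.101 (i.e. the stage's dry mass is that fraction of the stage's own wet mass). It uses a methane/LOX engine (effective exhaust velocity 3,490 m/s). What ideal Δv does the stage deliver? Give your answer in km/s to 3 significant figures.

Δv ≈ 6.85 km/s

Stage wet mass = m₀ − payload = 60,000 − 2,630 = 57,370 kg.
Stage dry mass = ε × stage wet mass = 0.101 × 57,370 = 5,794.37 kg.
Burnout mass m_f = stage dry + payload = 5,794.37 + 2,630 = 8,424.37 kg.
Δv = v_e · ln(60,000/8,424.37) = 3490.0 × ln(7.122) = 3490.0 × 1.9632 ≈ 6852 m/s.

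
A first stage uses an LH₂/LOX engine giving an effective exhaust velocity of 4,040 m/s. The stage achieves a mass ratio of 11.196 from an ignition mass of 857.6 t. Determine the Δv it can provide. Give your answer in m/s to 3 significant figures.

Δv = v_e · ln(11.196) = 4040.0 × 2.4156 ≈ 9758.8 m/s.

Δv ≈ 9760 m/s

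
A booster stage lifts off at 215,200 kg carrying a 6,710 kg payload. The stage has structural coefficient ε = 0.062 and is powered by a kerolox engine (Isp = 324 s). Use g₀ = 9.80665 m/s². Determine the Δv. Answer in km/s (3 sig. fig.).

Stage wet mass = m₀ − payload = 215,200 − 6,710 = 208,490 kg.
Stage dry mass = ε × stage wet mass = 0.062 × 208,490 = 12,926.4 kg.
Burnout mass m_f = stage dry + payload = 12,926.4 + 6,710 = 19,636.4 kg.
v_e = Isp · g₀ = 324 × 9.80665 = 3177.4 m/s.
Rocket equation: Δv = v_e · ln(215,200/19,636.4) = 3177.4 × ln(10.96) = 3177.4 × 2.3942 ≈ 7607 m/s.

Δv ≈ 7.61 km/s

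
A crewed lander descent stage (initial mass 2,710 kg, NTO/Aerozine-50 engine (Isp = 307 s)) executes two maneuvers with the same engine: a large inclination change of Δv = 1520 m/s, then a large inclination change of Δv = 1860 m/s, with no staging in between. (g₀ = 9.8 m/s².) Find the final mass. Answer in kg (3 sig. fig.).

final mass ≈ 881 kg

v_e = Isp · g₀ = 307 × 9.8 = 3008.6 m/s.
After the first burn: m = 2710 × exp(−1520/3008.6) = 2710 × 0.60337 = 1,635.13 kg.
After the second burn: m = 1,635.13 × exp(−1860/3008.6) = 1,635.13 × 0.53890 = 881.172 kg.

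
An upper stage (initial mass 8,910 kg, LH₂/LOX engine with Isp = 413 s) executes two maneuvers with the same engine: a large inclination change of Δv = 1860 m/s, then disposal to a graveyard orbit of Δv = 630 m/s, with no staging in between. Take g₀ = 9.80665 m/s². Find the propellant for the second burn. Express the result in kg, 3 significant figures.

propellant for the second burn ≈ 811 kg

v_e = Isp · g₀ = 413 × 9.80665 = 4050.1 m/s.
After the first burn: m = 8910 × exp(−1860/4050.1) = 8910 × 0.63176 = 5,628.98 kg.
After the second burn: m = 5,628.98 × exp(−630/4050.1) = 5,628.98 × 0.85594 = 4,818.07 kg.
Second-burn propellant = 5,628.98 − 4,818.07 = 810.91 kg.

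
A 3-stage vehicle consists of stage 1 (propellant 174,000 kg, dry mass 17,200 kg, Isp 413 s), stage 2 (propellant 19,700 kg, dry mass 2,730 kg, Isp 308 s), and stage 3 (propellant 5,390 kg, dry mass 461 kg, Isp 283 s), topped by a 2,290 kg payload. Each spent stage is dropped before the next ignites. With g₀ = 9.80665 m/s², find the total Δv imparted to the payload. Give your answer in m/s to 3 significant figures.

Ignition mass of stage 1 = 174,000+17,200 + 19,700+2,730 + 5,390+461 + 2,290 = 221,771 kg.
Stage 1: m₀ = 221,771 kg, m_f = 221,771 − 174,000 = 47,771 kg; Δv = 413×9.80665×ln(4.642) = 4050.1×1.5352 ≈ 6218 m/s.
Stage 2: m₀ = 30,571 kg, m_f = 30,571 − 19,700 = 10,871 kg; Δv = 308×9.80665×ln(2.812) = 3020.4×1.0340 ≈ 3123 m/s.
Stage 3: m₀ = 8,141 kg, m_f = 8,141 − 5,390 = 2,751 kg; Δv = 283×9.80665×ln(2.959) = 2775.3×1.0849 ≈ 3011 m/s.
Total Δv = 6218 + 3123 + 3011 = 12352 m/s.

Δv ≈ 12400 m/s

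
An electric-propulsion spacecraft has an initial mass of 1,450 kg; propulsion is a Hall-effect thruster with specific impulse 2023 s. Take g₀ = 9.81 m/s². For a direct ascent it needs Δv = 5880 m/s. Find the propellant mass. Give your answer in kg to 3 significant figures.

propellant mass ≈ 372 kg

v_e = Isp · g₀ = 2023 × 9.81 = 19845.6 m/s.
m₀/m_f = exp(Δv / v_e) = exp(5880 / 19845.6) = exp(0.2963) = 1.3449.
m_f = 1,450 / 1.3449 = 1,078.15 kg, so propellant = m₀ − m_f = 1,450 − 1,078.15 = 371.85 kg.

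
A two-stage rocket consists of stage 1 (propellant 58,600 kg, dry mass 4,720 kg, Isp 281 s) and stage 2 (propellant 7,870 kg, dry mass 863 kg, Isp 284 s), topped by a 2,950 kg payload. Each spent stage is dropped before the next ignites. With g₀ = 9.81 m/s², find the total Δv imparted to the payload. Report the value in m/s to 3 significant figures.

Ignition mass of stage 1 = 58,600+4,720 + 7,870+863 + 2,950 = 75,003 kg.
Stage 1: m₀ = 75,003 kg, m_f = 75,003 − 58,600 = 16,403 kg; Δv = 281×9.81×ln(4.573) = 2756.6×1.5201 ≈ 4190 m/s.
Stage 2: m₀ = 11,683 kg, m_f = 11,683 − 7,870 = 3,813 kg; Δv = 284×9.81×ln(3.064) = 2786.0×1.1197 ≈ 3120 m/s.
Total Δv = 4190 + 3120 = 7310 m/s.

Δv ≈ 7310 m/s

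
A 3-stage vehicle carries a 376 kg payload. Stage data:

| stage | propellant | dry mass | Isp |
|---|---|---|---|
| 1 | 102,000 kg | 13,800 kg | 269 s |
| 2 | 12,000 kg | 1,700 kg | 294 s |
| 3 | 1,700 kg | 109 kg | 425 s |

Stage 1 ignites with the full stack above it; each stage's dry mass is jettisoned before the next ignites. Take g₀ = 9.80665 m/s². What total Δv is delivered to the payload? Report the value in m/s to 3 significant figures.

Ignition mass of stage 1 = 102,000+13,800 + 12,000+1,700 + 1,700+109 + 376 = 131,685 kg.
Stage 1: m₀ = 131,685 kg, m_f = 131,685 − 102,000 = 29,685 kg; Δv = 269×9.80665×ln(4.436) = 2638.0×1.4898 ≈ 3930 m/s.
Stage 2: m₀ = 15,885 kg, m_f = 15,885 − 12,000 = 3,885 kg; Δv = 294×9.80665×ln(4.089) = 2883.2×1.4083 ≈ 4060 m/s.
Stage 3: m₀ = 2,185 kg, m_f = 2,185 − 1,700 = 485 kg; Δv = 425×9.80665×ln(4.505) = 4167.8×1.5052 ≈ 6274 m/s.
Total Δv = 3930 + 4060 + 6274 = 14264 m/s.

Δv ≈ 14300 m/s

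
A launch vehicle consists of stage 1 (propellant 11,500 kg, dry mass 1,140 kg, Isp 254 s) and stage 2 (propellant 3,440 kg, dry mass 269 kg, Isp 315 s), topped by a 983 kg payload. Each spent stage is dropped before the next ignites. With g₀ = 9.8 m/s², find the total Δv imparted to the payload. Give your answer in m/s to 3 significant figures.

Δv ≈ 6790 m/s

Ignition mass of stage 1 = 11,500+1,140 + 3,440+269 + 983 = 17,332 kg.
Stage 1: m₀ = 17,332 kg, m_f = 17,332 − 11,500 = 5,832 kg; Δv = 254×9.8×ln(2.972) = 2489.2×1.0892 ≈ 2711 m/s.
Stage 2: m₀ = 4,692 kg, m_f = 4,692 − 3,440 = 1,252 kg; Δv = 315×9.8×ln(3.748) = 3087.0×1.3211 ≈ 4078 m/s.
Total Δv = 2711 + 4078 = 6789 m/s.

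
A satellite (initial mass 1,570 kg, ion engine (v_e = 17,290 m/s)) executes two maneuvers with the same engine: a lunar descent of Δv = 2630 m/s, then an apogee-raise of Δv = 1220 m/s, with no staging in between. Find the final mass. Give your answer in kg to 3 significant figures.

After the first burn: m = 1570 × exp(−2630/17290.0) = 1570 × 0.85889 = 1,348.46 kg.
After the second burn: m = 1,348.46 × exp(−1220/17290.0) = 1,348.46 × 0.93187 = 1,256.59 kg.

final mass ≈ 1260 kg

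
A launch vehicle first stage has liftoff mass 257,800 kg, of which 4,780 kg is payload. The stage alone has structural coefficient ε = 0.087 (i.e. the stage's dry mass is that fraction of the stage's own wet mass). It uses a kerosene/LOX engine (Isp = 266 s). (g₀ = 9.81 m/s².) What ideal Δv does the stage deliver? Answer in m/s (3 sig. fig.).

Δv ≈ 5910 m/s

Stage wet mass = m₀ − payload = 257,800 − 4,780 = 253,020 kg.
Stage dry mass = ε × stage wet mass = 0.087 × 253,020 = 22,012.7 kg.
Burnout mass m_f = stage dry + payload = 22,012.7 + 4,780 = 26,792.7 kg.
v_e = Isp · g₀ = 266 × 9.81 = 2609.5 m/s.
Rocket equation: Δv = v_e · ln(257,800/26,792.7) = 2609.5 × ln(9.622) = 2609.5 × 2.2641 ≈ 5908 m/s.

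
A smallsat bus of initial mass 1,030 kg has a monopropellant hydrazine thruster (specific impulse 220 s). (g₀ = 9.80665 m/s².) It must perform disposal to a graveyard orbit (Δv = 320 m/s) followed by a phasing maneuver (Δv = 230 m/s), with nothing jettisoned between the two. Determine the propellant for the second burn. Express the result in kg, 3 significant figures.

propellant for the second burn ≈ 89.8 kg

v_e = Isp · g₀ = 220 × 9.80665 = 2157.5 m/s.
After the first burn: m = 1030 × exp(−320/2157.5) = 1030 × 0.86215 = 888.015 kg.
After the second burn: m = 888.015 × exp(−230/2157.5) = 888.015 × 0.89888 = 798.219 kg.
Second-burn propellant = 888.015 − 798.219 = 89.796 kg.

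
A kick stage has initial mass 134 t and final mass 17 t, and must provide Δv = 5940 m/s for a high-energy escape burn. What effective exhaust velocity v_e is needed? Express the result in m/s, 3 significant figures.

ln(m₀/m_f) = ln(134000/17000) = ln(7.882) = 2.0646.
By the Tsiolkovsky rocket equation, v_e = Δv / ln(m₀/m_f) = 5940 / 2.0646 = 2877.0 m/s.

v_e ≈ 2880 m/s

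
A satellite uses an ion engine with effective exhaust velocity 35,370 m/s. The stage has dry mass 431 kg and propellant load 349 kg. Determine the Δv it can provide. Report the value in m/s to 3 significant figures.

Δv ≈ 21000 m/s

m₀ = m_dry + m_prop = 431 + 349 = 780 kg.
Δv = v_e · ln(m₀/m_f) = 35370.0 × ln(1.81) = 35370.0 × 0.5932 ≈ 20981.0 m/s.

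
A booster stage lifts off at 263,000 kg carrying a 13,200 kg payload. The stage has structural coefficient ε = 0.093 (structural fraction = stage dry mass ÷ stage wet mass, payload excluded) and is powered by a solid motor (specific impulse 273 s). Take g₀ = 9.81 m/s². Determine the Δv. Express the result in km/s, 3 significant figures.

Δv ≈ 5.29 km/s

Stage wet mass = m₀ − payload = 263,000 − 13,200 = 249,800 kg.
Stage dry mass = ε × stage wet mass = 0.093 × 249,800 = 23,231.4 kg.
Burnout mass m_f = stage dry + payload = 23,231.4 + 13,200 = 36,431.4 kg.
v_e = Isp · g₀ = 273 × 9.81 = 2678.1 m/s.
Δv = v_e · ln(263,000/36,431.4) = 2678.1 × ln(7.219) = 2678.1 × 1.9767 ≈ 5294 m/s.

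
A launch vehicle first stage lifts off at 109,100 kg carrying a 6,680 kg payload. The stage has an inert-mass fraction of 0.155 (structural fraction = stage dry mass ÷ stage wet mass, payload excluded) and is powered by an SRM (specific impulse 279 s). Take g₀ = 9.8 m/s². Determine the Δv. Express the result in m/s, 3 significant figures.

Stage wet mass = m₀ − payload = 109,100 − 6,680 = 102,420 kg.
Stage dry mass = ε × stage wet mass = 0.155 × 102,420 = 15,875.1 kg.
Burnout mass m_f = stage dry + payload = 15,875.1 + 6,680 = 22,555.1 kg.
v_e = Isp · g₀ = 279 × 9.8 = 2734.2 m/s.
From the ideal rocket equation, Δv = v_e · ln(109,100/22,555.1) = 2734.2 × ln(4.837) = 2734.2 × 1.5763 ≈ 4310 m/s.

Δv ≈ 4310 m/s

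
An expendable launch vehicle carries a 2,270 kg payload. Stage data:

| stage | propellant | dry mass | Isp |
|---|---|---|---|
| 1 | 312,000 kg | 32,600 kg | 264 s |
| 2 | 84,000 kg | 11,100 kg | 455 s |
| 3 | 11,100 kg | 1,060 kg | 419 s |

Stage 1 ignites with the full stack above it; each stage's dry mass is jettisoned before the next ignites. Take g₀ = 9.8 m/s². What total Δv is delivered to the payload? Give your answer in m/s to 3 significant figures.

Ignition mass of stage 1 = 312,000+32,600 + 84,000+11,100 + 11,100+1,060 + 2,270 = 454,130 kg.
Stage 1: m₀ = 454,130 kg, m_f = 454,130 − 312,000 = 142,130 kg; Δv = 264×9.8×ln(3.195) = 2587.2×1.1616 ≈ 3005 m/s.
Stage 2: m₀ = 109,530 kg, m_f = 109,530 − 84,000 = 25,530 kg; Δv = 455×9.8×ln(4.29) = 4459.0×1.4563 ≈ 6494 m/s.
Stage 3: m₀ = 14,430 kg, m_f = 14,430 − 11,100 = 3,330 kg; Δv = 419×9.8×ln(4.333) = 4106.2×1.4663 ≈ 6021 m/s.
Total Δv = 3005 + 6494 + 6021 = 15520 m/s.

Δv ≈ 15500 m/s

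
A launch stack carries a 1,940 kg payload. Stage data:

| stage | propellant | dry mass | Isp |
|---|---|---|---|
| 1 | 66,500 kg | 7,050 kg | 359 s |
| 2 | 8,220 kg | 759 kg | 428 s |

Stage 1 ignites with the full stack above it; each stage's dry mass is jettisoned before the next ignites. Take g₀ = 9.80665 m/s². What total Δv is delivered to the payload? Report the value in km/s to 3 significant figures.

Ignition mass of stage 1 = 66,500+7,050 + 8,220+759 + 1,940 = 84,469 kg.
Stage 1: m₀ = 84,469 kg, m_f = 84,469 − 66,500 = 17,969 kg; Δv = 359×9.80665×ln(4.701) = 3520.6×1.5477 ≈ 5449 m/s.
Stage 2: m₀ = 10,919 kg, m_f = 10,919 − 8,220 = 2,699 kg; Δv = 428×9.80665×ln(4.046) = 4197.2×1.3976 ≈ 5866 m/s.
Total Δv = 5449 + 5866 = 11315 m/s.

Δv ≈ 11.3 km/s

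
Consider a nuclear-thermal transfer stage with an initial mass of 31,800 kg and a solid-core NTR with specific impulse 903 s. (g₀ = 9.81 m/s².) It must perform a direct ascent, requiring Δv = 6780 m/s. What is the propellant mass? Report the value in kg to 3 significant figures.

propellant mass ≈ 17000 kg

v_e = Isp · g₀ = 903 × 9.81 = 8858.4 m/s.
m₀/m_f = exp(Δv / v_e) = exp(6780 / 8858.4) = exp(0.7654) = 2.1498.
m_f = 31,800 / 2.1498 = 14,792.1 kg, so propellant = m₀ − m_f = 31,800 − 14,792.1 = 17,007.9 kg.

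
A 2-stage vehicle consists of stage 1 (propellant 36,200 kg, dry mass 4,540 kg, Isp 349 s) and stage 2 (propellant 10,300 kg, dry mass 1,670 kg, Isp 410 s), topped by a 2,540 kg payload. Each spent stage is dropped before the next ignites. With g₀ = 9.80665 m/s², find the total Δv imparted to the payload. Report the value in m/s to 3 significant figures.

Δv ≈ 8620 m/s

Ignition mass of stage 1 = 36,200+4,540 + 10,300+1,670 + 2,540 = 55,250 kg.
Stage 1: m₀ = 55,250 kg, m_f = 55,250 − 36,200 = 19,050 kg; Δv = 349×9.80665×ln(2.9) = 3422.5×1.0648 ≈ 3644 m/s.
Stage 2: m₀ = 14,510 kg, m_f = 14,510 − 10,300 = 4,210 kg; Δv = 410×9.80665×ln(3.447) = 4020.7×1.2374 ≈ 4975 m/s.
Total Δv = 3644 + 4975 = 8619 m/s.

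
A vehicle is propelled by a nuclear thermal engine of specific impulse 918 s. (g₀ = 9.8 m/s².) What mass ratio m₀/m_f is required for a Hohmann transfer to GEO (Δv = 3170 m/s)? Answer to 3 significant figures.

v_e = Isp · g₀ = 918 × 9.8 = 8996.4 m/s.
From the ideal rocket equation, m₀/m_f = exp(Δv / v_e) = exp(3170 / 8996.4) = exp(0.3524) = 1.4224.

mass ratio ≈ 1.42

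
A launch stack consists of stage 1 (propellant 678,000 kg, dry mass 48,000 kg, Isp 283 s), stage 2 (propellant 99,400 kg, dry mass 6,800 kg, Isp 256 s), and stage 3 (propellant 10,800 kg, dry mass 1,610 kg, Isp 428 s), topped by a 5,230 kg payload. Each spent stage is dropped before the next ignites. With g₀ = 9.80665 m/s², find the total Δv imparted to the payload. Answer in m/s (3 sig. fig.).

Δv ≈ 12500 m/s

Ignition mass of stage 1 = 678,000+48,000 + 99,400+6,800 + 10,800+1,610 + 5,230 = 849,840 kg.
Stage 1: m₀ = 849,840 kg, m_f = 849,840 − 678,000 = 171,840 kg; Δv = 283×9.80665×ln(4.946) = 2775.3×1.5985 ≈ 4436 m/s.
Stage 2: m₀ = 123,840 kg, m_f = 123,840 − 99,400 = 24,440 kg; Δv = 256×9.80665×ln(5.067) = 2510.5×1.6228 ≈ 4074 m/s.
Stage 3: m₀ = 17,640 kg, m_f = 17,640 − 10,800 = 6,840 kg; Δv = 428×9.80665×ln(2.579) = 4197.2×0.9474 ≈ 3976 m/s.
Total Δv = 4436 + 4074 + 3976 = 12486 m/s.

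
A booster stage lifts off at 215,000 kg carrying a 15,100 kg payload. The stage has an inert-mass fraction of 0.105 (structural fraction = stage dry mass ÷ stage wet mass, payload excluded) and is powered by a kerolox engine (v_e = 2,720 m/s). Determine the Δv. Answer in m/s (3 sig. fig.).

Δv ≈ 4850 m/s

Stage wet mass = m₀ − payload = 215,000 − 15,100 = 199,900 kg.
Stage dry mass = ε × stage wet mass = 0.105 × 199,900 = 20,989.5 kg.
Burnout mass m_f = stage dry + payload = 20,989.5 + 15,100 = 36,089.5 kg.
Rocket equation: Δv = v_e · ln(215,000/36,089.5) = 2720.0 × ln(5.957) = 2720.0 × 1.7846 ≈ 4854 m/s.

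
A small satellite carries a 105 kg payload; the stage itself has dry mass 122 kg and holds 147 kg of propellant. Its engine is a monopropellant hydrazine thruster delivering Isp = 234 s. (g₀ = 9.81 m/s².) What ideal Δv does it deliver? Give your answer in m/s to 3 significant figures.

v_e = Isp · g₀ = 234 × 9.81 = 2295.5 m/s.
m₀ = payload + dry + propellant = 105 + 122 + 147 = 374 kg.
m_f = payload + dry = 105 + 122 = 227 kg.
Using Δv = v_e ln(m₀/m_f): Δv = v_e · ln(m₀/m_f) = 2295.5 × ln(1.648) = 2295.5 × 0.4993 ≈ 1146.2 m/s.

Δv ≈ 1150 m/s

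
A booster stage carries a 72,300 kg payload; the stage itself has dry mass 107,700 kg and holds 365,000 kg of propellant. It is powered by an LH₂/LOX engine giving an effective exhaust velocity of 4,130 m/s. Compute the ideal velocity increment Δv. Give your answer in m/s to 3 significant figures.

m₀ = payload + dry + propellant = 72,300 + 107,700 + 365,000 = 545,000 kg.
m_f = payload + dry = 72,300 + 107,700 = 180,000 kg.
By the Tsiolkovsky rocket equation, Δv = v_e · ln(m₀/m_f) = 4130.0 × ln(3.028) = 4130.0 × 1.1078 ≈ 4575.3 m/s.

Δv ≈ 4580 m/s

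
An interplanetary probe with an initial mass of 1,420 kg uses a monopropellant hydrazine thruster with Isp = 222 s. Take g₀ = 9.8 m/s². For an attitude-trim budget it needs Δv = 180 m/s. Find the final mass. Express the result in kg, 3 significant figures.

v_e = Isp · g₀ = 222 × 9.8 = 2175.6 m/s.
By the Tsiolkovsky rocket equation, m₀/m_f = exp(Δv / v_e) = exp(180 / 2175.6) = exp(0.0827) = 1.0863.
m_f = m₀ / 1.0863 = 1,420 / 1.0863 = 1,307.19 kg.

final mass ≈ 1310 kg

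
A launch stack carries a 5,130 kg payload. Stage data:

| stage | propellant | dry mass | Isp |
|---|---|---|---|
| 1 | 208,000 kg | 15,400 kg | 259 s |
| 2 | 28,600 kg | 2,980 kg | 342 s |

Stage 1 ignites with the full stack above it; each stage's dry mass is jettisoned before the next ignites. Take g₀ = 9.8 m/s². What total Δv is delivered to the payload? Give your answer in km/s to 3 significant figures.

Δv ≈ 9.14 km/s

Ignition mass of stage 1 = 208,000+15,400 + 28,600+2,980 + 5,130 = 260,110 kg.
Stage 1: m₀ = 260,110 kg, m_f = 260,110 − 208,000 = 52,110 kg; Δv = 259×9.8×ln(4.992) = 2538.2×1.6077 ≈ 4081 m/s.
Stage 2: m₀ = 36,710 kg, m_f = 36,710 − 28,600 = 8,110 kg; Δv = 342×9.8×ln(4.527) = 3351.6×1.5100 ≈ 5061 m/s.
Total Δv = 4081 + 5061 = 9142 m/s.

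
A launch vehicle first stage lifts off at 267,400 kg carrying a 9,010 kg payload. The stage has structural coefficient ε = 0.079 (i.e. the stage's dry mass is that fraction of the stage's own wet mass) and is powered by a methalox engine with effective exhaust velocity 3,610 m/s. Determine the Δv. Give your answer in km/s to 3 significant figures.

Stage wet mass = m₀ − payload = 267,400 − 9,010 = 258,390 kg.
Stage dry mass = ε × stage wet mass = 0.079 × 258,390 = 20,412.8 kg.
Burnout mass m_f = stage dry + payload = 20,412.8 + 9,010 = 29,422.8 kg.
By the Tsiolkovsky rocket equation, Δv = v_e · ln(267,400/29,422.8) = 3610.0 × ln(9.088) = 3610.0 × 2.2070 ≈ 7967 m/s.

Δv ≈ 7.97 km/s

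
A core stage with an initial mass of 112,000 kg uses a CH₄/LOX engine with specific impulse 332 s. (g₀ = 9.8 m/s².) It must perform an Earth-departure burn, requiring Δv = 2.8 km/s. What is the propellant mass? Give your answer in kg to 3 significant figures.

v_e = Isp · g₀ = 332 × 9.8 = 3253.6 m/s.
From the ideal rocket equation, m₀/m_f = exp(Δv / v_e) = exp(2800 / 3253.6) = exp(0.8606) = 2.3645.
m_f = 112,000 / 2.3645 = 47,367.3 kg, so propellant = m₀ − m_f = 112,000 − 47,367.3 = 64,632.7 kg.

propellant mass ≈ 64600 kg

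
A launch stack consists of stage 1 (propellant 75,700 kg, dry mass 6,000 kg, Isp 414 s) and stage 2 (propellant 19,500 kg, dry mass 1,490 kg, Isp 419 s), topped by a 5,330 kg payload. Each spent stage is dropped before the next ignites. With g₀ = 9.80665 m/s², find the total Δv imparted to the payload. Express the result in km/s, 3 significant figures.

Δv ≈ 10.4 km/s

Ignition mass of stage 1 = 75,700+6,000 + 19,500+1,490 + 5,330 = 108,020 kg.
Stage 1: m₀ = 108,020 kg, m_f = 108,020 − 75,700 = 32,320 kg; Δv = 414×9.80665×ln(3.342) = 4060.0×1.2066 ≈ 4899 m/s.
Stage 2: m₀ = 26,320 kg, m_f = 26,320 − 19,500 = 6,820 kg; Δv = 419×9.80665×ln(3.859) = 4109.0×1.3505 ≈ 5549 m/s.
Total Δv = 4899 + 5549 = 10448 m/s.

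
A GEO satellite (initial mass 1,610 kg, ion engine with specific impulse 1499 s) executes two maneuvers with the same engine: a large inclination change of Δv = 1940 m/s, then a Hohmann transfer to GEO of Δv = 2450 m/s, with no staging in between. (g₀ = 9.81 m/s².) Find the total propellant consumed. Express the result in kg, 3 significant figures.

total propellant consumed ≈ 416 kg

v_e = Isp · g₀ = 1499 × 9.81 = 14705.2 m/s.
After the first burn: m = 1610 × exp(−1940/14705.2) = 1610 × 0.87641 = 1,411.02 kg.
After the second burn: m = 1,411.02 × exp(−2450/14705.2) = 1,411.02 × 0.84653 = 1,194.47 kg.
Total propellant = m₀ − m_final = 1610 − 1,194.47 = 415.53 kg.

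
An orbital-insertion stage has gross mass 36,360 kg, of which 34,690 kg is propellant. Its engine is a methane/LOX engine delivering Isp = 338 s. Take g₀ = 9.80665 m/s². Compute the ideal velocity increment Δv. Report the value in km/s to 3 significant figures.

v_e = Isp · g₀ = 338 × 9.80665 = 3314.6 m/s.
m_f = m₀ − m_prop = 36,360 − 34,690 = 1,670 kg.
Δv = v_e · ln(m₀/m_f) = 3314.6 × ln(21.77) = 3314.6 × 3.0806 ≈ 10211.3 m/s.

Δv ≈ 10.2 km/s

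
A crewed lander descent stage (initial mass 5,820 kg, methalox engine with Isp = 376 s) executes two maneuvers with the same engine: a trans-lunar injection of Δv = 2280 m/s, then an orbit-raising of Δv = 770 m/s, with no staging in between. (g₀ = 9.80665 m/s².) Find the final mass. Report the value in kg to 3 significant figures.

v_e = Isp · g₀ = 376 × 9.80665 = 3687.3 m/s.
After the first burn: m = 5820 × exp(−2280/3687.3) = 5820 × 0.53884 = 3,136.05 kg.
After the second burn: m = 3,136.05 × exp(−770/3687.3) = 3,136.05 × 0.81154 = 2,545.03 kg.

final mass ≈ 2550 kg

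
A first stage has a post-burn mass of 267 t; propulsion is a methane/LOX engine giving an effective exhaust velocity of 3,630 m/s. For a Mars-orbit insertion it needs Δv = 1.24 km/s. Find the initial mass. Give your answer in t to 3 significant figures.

Rocket equation: m₀/m_f = exp(Δv / v_e) = exp(1240 / 3630.0) = exp(0.3416) = 1.4072.
m₀ = m_f × 1.4072 = 267 × 1.4072 = 375.722 t.

initial mass ≈ 376 t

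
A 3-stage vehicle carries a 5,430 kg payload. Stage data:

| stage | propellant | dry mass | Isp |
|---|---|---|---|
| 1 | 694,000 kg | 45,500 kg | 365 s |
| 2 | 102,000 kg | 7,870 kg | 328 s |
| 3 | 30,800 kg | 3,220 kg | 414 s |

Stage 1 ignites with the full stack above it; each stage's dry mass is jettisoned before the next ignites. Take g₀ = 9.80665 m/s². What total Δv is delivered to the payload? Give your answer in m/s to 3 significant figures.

Ignition mass of stage 1 = 694,000+45,500 + 102,000+7,870 + 30,800+3,220 + 5,430 = 888,820 kg.
Stage 1: m₀ = 888,820 kg, m_f = 888,820 − 694,000 = 194,820 kg; Δv = 365×9.80665×ln(4.562) = 3579.4×1.5178 ≈ 5433 m/s.
Stage 2: m₀ = 149,320 kg, m_f = 149,320 − 102,000 = 47,320 kg; Δv = 328×9.80665×ln(3.156) = 3216.6×1.1492 ≈ 3696 m/s.
Stage 3: m₀ = 39,450 kg, m_f = 39,450 − 30,800 = 8,650 kg; Δv = 414×9.80665×ln(4.561) = 4060.0×1.5175 ≈ 6161 m/s.
Total Δv = 5433 + 3696 + 6161 = 15290 m/s.

Δv ≈ 15300 m/s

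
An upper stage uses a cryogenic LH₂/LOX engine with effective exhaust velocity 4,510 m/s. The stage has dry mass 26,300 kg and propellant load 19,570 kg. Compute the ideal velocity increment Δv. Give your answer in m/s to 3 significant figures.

m₀ = m_dry + m_prop = 26,300 + 19,570 = 45,870 kg.
Δv = v_e · ln(m₀/m_f) = 4510.0 × ln(1.744) = 4510.0 × 0.5562 ≈ 2508.7 m/s.

Δv ≈ 2510 m/s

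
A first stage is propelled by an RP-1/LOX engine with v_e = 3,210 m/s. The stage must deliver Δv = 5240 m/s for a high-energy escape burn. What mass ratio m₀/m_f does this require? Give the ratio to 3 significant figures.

mass ratio ≈ 5.12

m₀/m_f = exp(Δv / v_e) = exp(5240 / 3210.0) = exp(1.6324) = 5.1161.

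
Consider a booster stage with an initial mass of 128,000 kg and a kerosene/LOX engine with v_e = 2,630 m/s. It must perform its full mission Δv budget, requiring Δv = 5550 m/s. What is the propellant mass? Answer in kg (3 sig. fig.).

By the Tsiolkovsky rocket equation, m₀/m_f = exp(Δv / v_e) = exp(5550 / 2630.0) = exp(2.1103) = 8.2504.
m_f = 128,000 / 8.2504 = 15,514.4 kg, so propellant = m₀ − m_f = 128,000 − 15,514.4 = 112,485.6 kg.

propellant mass ≈ 112000 kg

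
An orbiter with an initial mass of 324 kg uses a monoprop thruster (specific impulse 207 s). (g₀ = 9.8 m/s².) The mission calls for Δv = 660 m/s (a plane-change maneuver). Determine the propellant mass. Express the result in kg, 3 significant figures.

v_e = Isp · g₀ = 207 × 9.8 = 2028.6 m/s.
m₀/m_f = exp(Δv / v_e) = exp(660 / 2028.6) = exp(0.3253) = 1.3845.
m_f = 324 / 1.3845 = 234.02 kg, so propellant = m₀ − m_f = 324 − 234.02 = 89.98 kg.

propellant mass ≈ 90.0 kg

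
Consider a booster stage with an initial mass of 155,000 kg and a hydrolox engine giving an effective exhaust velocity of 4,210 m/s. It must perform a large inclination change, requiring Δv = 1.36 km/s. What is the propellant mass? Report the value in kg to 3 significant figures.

propellant mass ≈ 42800 kg

By the Tsiolkovsky rocket equation, m₀/m_f = exp(Δv / v_e) = exp(1360 / 4210.0) = exp(0.3230) = 1.3813.
m_f = 155,000 / 1.3813 = 112,213 kg, so propellant = m₀ − m_f = 155,000 − 112,213 = 42,787 kg.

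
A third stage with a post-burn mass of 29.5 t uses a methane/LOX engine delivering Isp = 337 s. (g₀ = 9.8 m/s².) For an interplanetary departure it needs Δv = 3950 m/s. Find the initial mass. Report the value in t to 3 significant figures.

initial mass ≈ 97.6 t

v_e = Isp · g₀ = 337 × 9.8 = 3302.6 m/s.
From the ideal rocket equation, m₀/m_f = exp(Δv / v_e) = exp(3950 / 3302.6) = exp(1.1960) = 3.3070.
m₀ = m_f × 3.3070 = 29.5 × 3.3070 = 97.5565 t.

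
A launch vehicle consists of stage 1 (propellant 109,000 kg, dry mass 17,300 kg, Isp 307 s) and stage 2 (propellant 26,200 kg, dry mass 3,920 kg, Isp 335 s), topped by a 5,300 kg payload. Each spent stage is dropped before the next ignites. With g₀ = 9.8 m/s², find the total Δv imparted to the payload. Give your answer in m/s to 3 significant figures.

Ignition mass of stage 1 = 109,000+17,300 + 26,200+3,920 + 5,300 = 161,720 kg.
Stage 1: m₀ = 161,720 kg, m_f = 161,720 − 109,000 = 52,720 kg; Δv = 307×9.8×ln(3.068) = 3008.6×1.1209 ≈ 3372 m/s.
Stage 2: m₀ = 35,420 kg, m_f = 35,420 − 26,200 = 9,220 kg; Δv = 335×9.8×ln(3.842) = 3283.0×1.3459 ≈ 4419 m/s.
Total Δv = 3372 + 4419 = 7791 m/s.

Δv ≈ 7790 m/s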